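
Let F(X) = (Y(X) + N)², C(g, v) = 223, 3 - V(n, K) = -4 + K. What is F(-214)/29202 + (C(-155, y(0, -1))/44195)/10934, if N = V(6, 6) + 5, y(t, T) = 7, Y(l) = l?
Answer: 10453194164183/7055613926130 ≈ 1.4815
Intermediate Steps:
V(n, K) = 7 - K (V(n, K) = 3 - (-4 + K) = 3 + (4 - K) = 7 - K)
N = 6 (N = (7 - 1*6) + 5 = (7 - 6) + 5 = 1 + 5 = 6)
F(X) = (6 + X)² (F(X) = (X + 6)² = (6 + X)²)
F(-214)/29202 + (C(-155, y(0, -1))/44195)/10934 = (6 - 214)²/29202 + (223/44195)/10934 = (-208)²*(1/29202) + (223*(1/44195))*(1/10934) = 43264*(1/29202) + (223/44195)*(1/10934) = 21632/14601 + 223/483228130 = 10453194164183/7055613926130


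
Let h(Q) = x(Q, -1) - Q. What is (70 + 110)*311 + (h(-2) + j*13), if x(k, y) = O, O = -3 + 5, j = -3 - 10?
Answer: 55815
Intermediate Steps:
j = -13
O = 2
x(k, y) = 2
h(Q) = 2 - Q
(70 + 110)*311 + (h(-2) + j*13) = (70 + 110)*311 + ((2 - 1*(-2)) - 13*13) = 180*311 + ((2 + 2) - 169) = 55980 + (4 - 169) = 55980 - 165 = 55815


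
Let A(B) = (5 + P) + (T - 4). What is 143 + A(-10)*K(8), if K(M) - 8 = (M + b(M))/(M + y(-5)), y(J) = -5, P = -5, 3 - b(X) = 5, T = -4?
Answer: 63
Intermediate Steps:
b(X) = -2 (b(X) = 3 - 1*5 = 3 - 5 = -2)
K(M) = 8 + (-2 + M)/(-5 + M) (K(M) = 8 + (M - 2)/(M - 5) = 8 + (-2 + M)/(-5 + M))
A(B) = -8 (A(B) = (5 - 5) + (-4 - 4) = 0 - 8 = -8)
143 + A(-10)*K(8) = 143 - 24*(-14 + 3*8)/(-5 + 8) = 143 - 24*(-14 + 24)/3 = 143 - 24*10/3 = 143 - 8*10 = 143 - 80 = 63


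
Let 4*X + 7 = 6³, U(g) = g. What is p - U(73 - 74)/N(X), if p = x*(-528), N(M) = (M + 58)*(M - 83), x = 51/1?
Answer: -1460655520/54243 ≈ -26928.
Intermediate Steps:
x = 51 (x = 51*1 = 51)
X = 209/4 (X = -7/4 + (¼)*6³ = -7/4 + (¼)*216 = -7/4 + 54 = 209/4 ≈ 52.250)
N(M) = (-83 + M)*(58 + M) (N(M) = (58 + M)*(-83 + M) = (-83 + M)*(58 + M))
p = -26928 (p = 51*(-528) = -26928)
p - U(73 - 74)/N(X) = -26928 - (73 - 74)/(-4814 + (209/4)² - 25*209/4) = -26928 - (-1)/(-4814 + 43681/16 - 5225/4) = -26928 - (-1)/(-54243/16) = -26928 - (-1)*(-16)/54243 = -26928 - 1*16/54243 = -26928 - 16/54243 = -1460655520/54243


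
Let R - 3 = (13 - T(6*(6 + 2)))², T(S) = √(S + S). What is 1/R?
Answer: 67/1732 + 13*√6/866 ≈ 0.075454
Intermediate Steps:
T(S) = √2*√S (T(S) = √(2*S) = √2*√S)
R = 3 + (13 - 4*√6)² (R = 3 + (13 - √2*√(6*(6 + 2)))² = 3 + (13 - √2*√(6*8))² = 3 + (13 - √2*√48)² = 3 + (13 - √2*4*√3)² = 3 + (13 - 4*√6)² ≈ 13.253)
1/R = 1/(268 - 104*√6)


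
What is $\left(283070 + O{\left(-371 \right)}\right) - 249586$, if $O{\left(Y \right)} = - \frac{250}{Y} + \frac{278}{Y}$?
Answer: $\frac{1774648}{53} \approx 33484.0$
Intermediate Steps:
$O{\left(Y \right)} = \frac{28}{Y}$
$\left(283070 + O{\left(-371 \right)}\right) - 249586 = \left(283070 + \frac{28}{-371}\right) - 249586 = \left(283070 + 28 \left(- \frac{1}{371}\right)\right) - 249586 = \left(283070 - \frac{4}{53}\right) - 249586 = \frac{15002706}{53} - 249586 = \frac{1774648}{53}$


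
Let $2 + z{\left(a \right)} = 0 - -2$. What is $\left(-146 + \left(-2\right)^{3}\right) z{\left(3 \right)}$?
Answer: $0$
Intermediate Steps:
$z{\left(a \right)} = 0$ ($z{\left(a \right)} = -2 + \left(0 - -2\right) = -2 + \left(0 + 2\right) = -2 + 2 = 0$)
$\left(-146 + \left(-2\right)^{3}\right) z{\left(3 \right)} = \left(-146 + \left(-2\right)^{3}\right) 0 = \left(-146 - 8\right) 0 = \left(-154\right) 0 = 0$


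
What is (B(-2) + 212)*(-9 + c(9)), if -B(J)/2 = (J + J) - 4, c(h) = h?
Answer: 0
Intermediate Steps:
B(J) = 8 - 4*J (B(J) = -2*((J + J) - 4) = -2*(2*J - 4) = -2*(-4 + 2*J) = 8 - 4*J)
(B(-2) + 212)*(-9 + c(9)) = ((8 - 4*(-2)) + 212)*(-9 + 9) = ((8 + 8) + 212)*0 = (16 + 212)*0 = 228*0 = 0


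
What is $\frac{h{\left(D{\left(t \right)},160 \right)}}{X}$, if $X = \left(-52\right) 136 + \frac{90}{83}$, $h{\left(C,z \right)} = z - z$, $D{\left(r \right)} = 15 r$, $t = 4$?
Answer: $0$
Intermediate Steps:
$h{\left(C,z \right)} = 0$
$X = - \frac{586886}{83}$ ($X = -7072 + 90 \cdot \frac{1}{83} = -7072 + \frac{90}{83} = - \frac{586886}{83} \approx -7070.9$)
$\frac{h{\left(D{\left(t \right)},160 \right)}}{X} = \frac{0}{- \frac{586886}{83}} = 0 \left(- \frac{83}{586886}\right) = 0$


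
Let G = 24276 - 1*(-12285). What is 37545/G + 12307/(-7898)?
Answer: -51141939/96252926 ≈ -0.53133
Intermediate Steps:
G = 36561 (G = 24276 + 12285 = 36561)
37545/G + 12307/(-7898) = 37545/36561 + 12307/(-7898) = 37545*(1/36561) + 12307*(-1/7898) = 12515/12187 - 12307/7898 = -51141939/96252926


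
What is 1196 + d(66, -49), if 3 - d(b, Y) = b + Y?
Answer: 1182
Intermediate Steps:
d(b, Y) = 3 - Y - b (d(b, Y) = 3 - (b + Y) = 3 - (Y + b) = 3 + (-Y - b) = 3 - Y - b)
1196 + d(66, -49) = 1196 + (3 - 1*(-49) - 1*66) = 1196 + (3 + 49 - 66) = 1196 - 14 = 1182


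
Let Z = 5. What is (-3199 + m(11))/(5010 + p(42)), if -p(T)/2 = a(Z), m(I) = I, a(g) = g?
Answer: -797/1250 ≈ -0.63760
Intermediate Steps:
p(T) = -10 (p(T) = -2*5 = -10)
(-3199 + m(11))/(5010 + p(42)) = (-3199 + 11)/(5010 - 10) = -3188/5000 = -3188*1/5000 = -797/1250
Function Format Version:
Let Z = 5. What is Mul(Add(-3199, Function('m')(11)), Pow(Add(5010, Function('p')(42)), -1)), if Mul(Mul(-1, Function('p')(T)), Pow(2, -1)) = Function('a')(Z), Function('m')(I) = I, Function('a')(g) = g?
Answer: Rational(-797, 1250) ≈ -0.63760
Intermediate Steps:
Function('p')(T) = -10 (Function('p')(T) = Mul(-2, 5) = -10)
Mul(Add(-3199, Function('m')(11)), Pow(Add(5010, Function('p')(42)), -1)) = Mul(Add(-3199, 11), Pow(Add(5010, -10), -1)) = Mul(-3188, Pow(5000, -1)) = Mul(-3188, Rational(1, 5000)) = Rational(-797, 1250)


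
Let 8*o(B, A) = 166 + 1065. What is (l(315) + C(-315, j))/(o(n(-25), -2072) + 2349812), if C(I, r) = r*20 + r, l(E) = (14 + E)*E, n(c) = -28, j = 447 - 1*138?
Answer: 880992/18799727 ≈ 0.046862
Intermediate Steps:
j = 309 (j = 447 - 138 = 309)
l(E) = E*(14 + E)
o(B, A) = 1231/8 (o(B, A) = (166 + 1065)/8 = (⅛)*1231 = 1231/8)
C(I, r) = 21*r (C(I, r) = 20*r + r = 21*r)
(l(315) + C(-315, j))/(o(n(-25), -2072) + 2349812) = (315*(14 + 315) + 21*309)/(1231/8 + 2349812) = (315*329 + 6489)/(18799727/8) = (103635 + 6489)*(8/18799727) = 110124*(8/18799727) = 880992/18799727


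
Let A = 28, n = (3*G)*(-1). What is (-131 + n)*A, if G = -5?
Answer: -3248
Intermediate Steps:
n = 15 (n = (3*(-5))*(-1) = -15*(-1) = 15)
(-131 + n)*A = (-131 + 15)*28 = -116*28 = -3248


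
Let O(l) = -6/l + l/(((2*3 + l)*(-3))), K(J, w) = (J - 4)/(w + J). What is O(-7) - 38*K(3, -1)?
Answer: 368/21 ≈ 17.524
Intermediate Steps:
K(J, w) = (-4 + J)/(J + w)
O(l) = -6/l + l/(-18 - 3*l) (O(l) = -6/l + l/(((6 + l)*(-3))) = -6/l + l/(-18 - 3*l))
O(-7) - 38*K(3, -1) = (1/3)*(-108 - 1*(-7)**2 - 18*(-7))/(-7*(6 - 7)) - 38*(-4 + 3)/(3 - 1) = (1/3)*(-1/7)*(-108 - 1*49 + 126)/(-1) - 38*(-1)/2 = (1/3)*(-1/7)*(-1)*(-108 - 49 + 126) - 19*(-1) = (1/3)*(-1/7)*(-1)*(-31) - 38*(-1/2) = -31/21 + 19 = 368/21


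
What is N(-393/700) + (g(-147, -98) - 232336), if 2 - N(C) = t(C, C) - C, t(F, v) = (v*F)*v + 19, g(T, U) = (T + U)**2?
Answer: -59108635871543/343000000 ≈ -1.7233e+5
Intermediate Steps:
t(F, v) = 19 + F*v**2 (t(F, v) = (F*v)*v + 19 = F*v**2 + 19 = 19 + F*v**2)
N(C) = -17 + C - C**3 (N(C) = 2 - ((19 + C*C**2) - C) = 2 - ((19 + C**3) - C) = 2 - (19 + C**3 - C) = 2 + (-19 + C - C**3) = -17 + C - C**3)
N(-393/700) + (g(-147, -98) - 232336) = (-17 - 393/700 - (-393/700)**3) + ((-147 - 98)**2 - 232336) = (-17 - 393*1/700 - (-393*1/700)**3) + ((-245)**2 - 232336) = (-17 - 393/700 - (-393/700)**3) + (60025 - 232336) = (-17 - 393/700 - 1*(-60698457/343000000)) - 172311 = (-17 - 393/700 + 60698457/343000000) - 172311 = -5962871543/343000000 - 172311 = -59108635871543/343000000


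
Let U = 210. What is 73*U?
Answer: 15330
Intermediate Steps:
73*U = 73*210 = 15330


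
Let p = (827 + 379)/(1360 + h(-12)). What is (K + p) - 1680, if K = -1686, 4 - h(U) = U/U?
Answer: -4586652/1363 ≈ -3365.1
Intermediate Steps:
h(U) = 3 (h(U) = 4 - U/U = 4 - 1*1 = 4 - 1 = 3)
p = 1206/1363 (p = (827 + 379)/(1360 + 3) = 1206/1363 ≈ 0.88481)
(K + p) - 1680 = (-1686 + 1206/1363) - 1680 = -2296812/1363 - 1680 = -4586652/1363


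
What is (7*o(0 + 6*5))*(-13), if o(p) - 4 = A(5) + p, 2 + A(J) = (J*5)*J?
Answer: -14287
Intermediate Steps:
A(J) = -2 + 5*J² (A(J) = -2 + (J*5)*J = -2 + (5*J)*J = -2 + 5*J²)
o(p) = 127 + p (o(p) = 4 + ((-2 + 5*5²) + p) = 4 + ((-2 + 5*25) + p) = 4 + ((-2 + 125) + p) = 4 + (123 + p) = 127 + p)
(7*o(0 + 6*5))*(-13) = (7*(127 + (0 + 6*5)))*(-13) = (7*(127 + (0 + 30)))*(-13) = (7*(127 + 30))*(-13) = (7*157)*(-13) = 1099*(-13) = -14287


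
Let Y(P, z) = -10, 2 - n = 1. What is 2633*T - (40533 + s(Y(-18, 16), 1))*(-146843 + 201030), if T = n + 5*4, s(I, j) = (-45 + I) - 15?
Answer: -2192513288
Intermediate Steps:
n = 1 (n = 2 - 1*1 = 2 - 1 = 1)
s(I, j) = -60 + I
T = 21 (T = 1 + 5*4 = 1 + 20 = 21)
2633*T - (40533 + s(Y(-18, 16), 1))*(-146843 + 201030) = 2633*21 - (40533 + (-60 - 10))*(-146843 + 201030) = 55293 - (40533 - 70)*54187 = 55293 - 40463*54187 = 55293 - 1*2192568581 = 55293 - 2192568581 = -2192513288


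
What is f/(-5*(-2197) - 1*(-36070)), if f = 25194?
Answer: 8398/15685 ≈ 0.53542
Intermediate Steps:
f/(-5*(-2197) - 1*(-36070)) = 25194/(-5*(-2197) - 1*(-36070)) = 25194/(10985 + 36070) = 25194/47055 = 25194*(1/47055) = 8398/15685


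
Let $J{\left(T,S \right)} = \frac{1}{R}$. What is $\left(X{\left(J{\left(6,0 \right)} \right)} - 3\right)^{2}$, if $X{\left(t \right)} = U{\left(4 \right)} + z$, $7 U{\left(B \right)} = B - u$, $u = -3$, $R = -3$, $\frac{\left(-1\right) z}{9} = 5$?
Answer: $2209$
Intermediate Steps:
$z = -45$ ($z = \left(-9\right) 5 = -45$)
$J{\left(T,S \right)} = - \frac{1}{3}$ ($J{\left(T,S \right)} = \frac{1}{-3} = - \frac{1}{3}$)
$U{\left(B \right)} = \frac{3}{7} + \frac{B}{7}$ ($U{\left(B \right)} = \frac{B - -3}{7} = \frac{B + 3}{7} = \frac{3 + B}{7} = \frac{3}{7} + \frac{B}{7}$)
$X{\left(t \right)} = -44$ ($X{\left(t \right)} = \left(\frac{3}{7} + \frac{1}{7} \cdot 4\right) - 45 = \left(\frac{3}{7} + \frac{4}{7}\right) - 45 = 1 - 45 = -44$)
$\left(X{\left(J{\left(6,0 \right)} \right)} - 3\right)^{2} = \left(-44 - 3\right)^{2} = \left(-47\right)^{2} = 2209$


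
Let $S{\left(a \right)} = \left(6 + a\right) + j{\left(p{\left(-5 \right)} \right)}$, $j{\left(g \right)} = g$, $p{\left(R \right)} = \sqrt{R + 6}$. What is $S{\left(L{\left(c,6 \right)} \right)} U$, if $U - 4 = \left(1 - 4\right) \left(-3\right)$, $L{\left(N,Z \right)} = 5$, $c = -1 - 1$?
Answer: $156$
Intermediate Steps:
$c = -2$ ($c = -1 - 1 = -2$)
$p{\left(R \right)} = \sqrt{6 + R}$
$S{\left(a \right)} = 7 + a$ ($S{\left(a \right)} = \left(6 + a\right) + \sqrt{6 - 5} = \left(6 + a\right) + \sqrt{1} = \left(6 + a\right) + 1 = 7 + a$)
$U = 13$ ($U = 4 + \left(1 - 4\right) \left(-3\right) = 4 - -9 = 4 + 9 = 13$)
$S{\left(L{\left(c,6 \right)} \right)} U = \left(7 + 5\right) 13 = 12 \cdot 13 = 156$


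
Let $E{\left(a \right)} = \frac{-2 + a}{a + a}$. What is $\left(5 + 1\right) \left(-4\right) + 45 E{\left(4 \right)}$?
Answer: $- \frac{51}{4} \approx -12.75$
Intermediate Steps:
$E{\left(a \right)} = \frac{-2 + a}{2 a}$
$\left(5 + 1\right) \left(-4\right) + 45 E{\left(4 \right)} = \left(5 + 1\right) \left(-4\right) + 45 \frac{-2 + 4}{2 \cdot 4} = 6 \left(-4\right) + 45 \cdot \frac{1}{2} \cdot \frac{1}{4} \cdot 2 = -24 + 45 \cdot \frac{1}{4} = -24 + \frac{45}{4} = - \frac{51}{4}$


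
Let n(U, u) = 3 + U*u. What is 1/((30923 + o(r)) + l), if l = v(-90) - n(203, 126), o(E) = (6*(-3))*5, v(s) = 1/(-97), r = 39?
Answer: 97/509443 ≈ 0.00019040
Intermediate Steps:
v(s) = -1/97
o(E) = -90 (o(E) = -18*5 = -90)
l = -2481358/97 (l = -1/97 - (3 + 203*126) = -1/97 - (3 + 25578) = -1/97 - 1*25581 = -1/97 - 25581 = -2481358/97 ≈ -25581.)
1/((30923 + o(r)) + l) = 1/((30923 - 90) - 2481358/97) = 1/(30833 - 2481358/97) = 1/(509443/97) = 97/509443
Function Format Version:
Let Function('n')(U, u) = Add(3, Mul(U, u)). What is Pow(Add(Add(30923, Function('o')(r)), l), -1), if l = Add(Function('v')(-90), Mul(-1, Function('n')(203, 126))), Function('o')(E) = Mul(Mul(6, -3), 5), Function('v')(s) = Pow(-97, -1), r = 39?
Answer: Rational(97, 509443) ≈ 0.00019040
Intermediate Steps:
Function('v')(s) = Rational(-1, 97)
Function('o')(E) = -90 (Function('o')(E) = Mul(-18, 5) = -90)
l = Rational(-2481358, 97) (l = Add(Rational(-1, 97), Mul(-1, Add(3, Mul(203, 126)))) = Add(Rational(-1, 97), Mul(-1, Add(3, 25578))) = Add(Rational(-1, 97), Mul(-1, 25581)) = Add(Rational(-1, 97), -25581) = Rational(-2481358, 97) ≈ -25581.)
Pow(Add(Add(30923, Function('o')(r)), l), -1) = Pow(Add(Add(30923, -90), Rational(-2481358, 97)), -1) = Pow(Add(30833, Rational(-2481358, 97)), -1) = Pow(Rational(509443, 97), -1) = Rational(97, 509443)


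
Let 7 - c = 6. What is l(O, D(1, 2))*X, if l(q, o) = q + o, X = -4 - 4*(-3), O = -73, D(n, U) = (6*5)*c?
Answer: -344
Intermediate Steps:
c = 1 (c = 7 - 1*6 = 7 - 6 = 1)
D(n, U) = 30 (D(n, U) = (6*5)*1 = 30*1 = 30)
X = 8 (X = -4 + 12 = 8)
l(q, o) = o + q
l(O, D(1, 2))*X = (30 - 73)*8 = -43*8 = -344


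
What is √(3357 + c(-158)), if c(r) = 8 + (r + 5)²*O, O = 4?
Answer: √97001 ≈ 311.45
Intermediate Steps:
c(r) = 8 + 4*(5 + r)² (c(r) = 8 + (r + 5)²*4 = 8 + (5 + r)²*4 = 8 + 4*(5 + r)²)
√(3357 + c(-158)) = √(3357 + (8 + 4*(5 - 158)²)) = √(3357 + (8 + 4*(-153)²)) = √(3357 + (8 + 4*23409)) = √(3357 + (8 + 93636)) = √(3357 + 93644) = √97001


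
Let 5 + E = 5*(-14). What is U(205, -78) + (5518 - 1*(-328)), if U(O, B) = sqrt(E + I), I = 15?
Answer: 5846 + 2*I*sqrt(15) ≈ 5846.0 + 7.746*I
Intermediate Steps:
E = -75 (E = -5 + 5*(-14) = -5 - 70 = -75)
U(O, B) = 2*I*sqrt(15) (U(O, B) = sqrt(-75 + 15) = sqrt(-60) = 2*I*sqrt(15))
U(205, -78) + (5518 - 1*(-328)) = 2*I*sqrt(15) + (5518 - 1*(-328)) = 2*I*sqrt(15) + (5518 + 328) = 2*I*sqrt(15) + 5846 = 5846 + 2*I*sqrt(15)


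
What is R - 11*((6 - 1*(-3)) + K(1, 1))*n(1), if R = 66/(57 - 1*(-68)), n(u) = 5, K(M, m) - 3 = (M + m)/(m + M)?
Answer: -89309/125 ≈ -714.47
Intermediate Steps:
K(M, m) = 4 (K(M, m) = 3 + (M + m)/(m + M) = 3 + (M + m)/(M + m) = 3 + 1 = 4)
R = 66/125 (R = 66/(57 + 68) = 66/125 ≈ 0.52800)
R - 11*((6 - 1*(-3)) + K(1, 1))*n(1) = 66/125 - 11*((6 - 1*(-3)) + 4)*5 = 66/125 - 11*((6 + 3) + 4)*5 = 66/125 - 11*(9 + 4)*5 = 66/125 - 143*5 = 66/125 - 11*65 = 66/125 - 715 = -89309/125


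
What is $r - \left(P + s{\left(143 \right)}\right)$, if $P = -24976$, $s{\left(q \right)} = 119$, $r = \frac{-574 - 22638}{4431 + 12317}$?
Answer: $\frac{104070456}{4187} \approx 24856.0$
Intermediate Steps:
$r = - \frac{5803}{4187}$ ($r = - \frac{23212}{16748} = \left(-23212\right) \frac{1}{16748} = - \frac{5803}{4187} \approx -1.386$)
$r - \left(P + s{\left(143 \right)}\right) = - \frac{5803}{4187} - \left(-24976 + 119\right) = - \frac{5803}{4187} - -24857 = - \frac{5803}{4187} + 24857 = \frac{104070456}{4187}$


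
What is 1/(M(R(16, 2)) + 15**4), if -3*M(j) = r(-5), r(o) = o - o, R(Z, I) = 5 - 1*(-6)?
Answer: 1/50625 ≈ 1.9753e-5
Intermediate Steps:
R(Z, I) = 11 (R(Z, I) = 5 + 6 = 11)
r(o) = 0
M(j) = 0 (M(j) = -1/3*0 = 0)
1/(M(R(16, 2)) + 15**4) = 1/(0 + 15**4) = 1/(0 + 50625) = 1/50625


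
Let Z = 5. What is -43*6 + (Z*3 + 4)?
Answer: -239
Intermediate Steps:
-43*6 + (Z*3 + 4) = -43*6 + (5*3 + 4) = -258 + (15 + 4) = -258 + 19 = -239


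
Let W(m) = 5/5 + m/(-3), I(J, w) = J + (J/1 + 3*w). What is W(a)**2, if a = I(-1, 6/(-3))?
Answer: 121/9 ≈ 13.444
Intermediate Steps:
I(J, w) = 2*J + 3*w (I(J, w) = J + (1*J + 3*w) = J + (J + 3*w) = 2*J + 3*w)
a = -8 (a = 2*(-1) + 3*(6/(-3)) = -2 + 3*(6*(-1/3)) = -2 + 3*(-2) = -2 - 6 = -8)
W(m) = 1 - m/3 (W(m) = 5*(1/5) + m*(-1/3) = 1 - m/3)
W(a)**2 = (1 - 1/3*(-8))**2 = (1 + 8/3)**2 = (11/3)**2 = 121/9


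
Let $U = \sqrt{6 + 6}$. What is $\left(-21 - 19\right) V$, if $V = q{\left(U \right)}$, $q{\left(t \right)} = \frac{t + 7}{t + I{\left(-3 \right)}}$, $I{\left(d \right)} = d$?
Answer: $-440 - \frac{800 \sqrt{3}}{3} \approx -901.88$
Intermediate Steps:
$U = 2 \sqrt{3}$ ($U = \sqrt{12} = 2 \sqrt{3} \approx 3.4641$)
$q{\left(t \right)} = \frac{7 + t}{-3 + t}$ ($q{\left(t \right)} = \frac{t + 7}{t - 3} = \frac{7 + t}{-3 + t}$)
$V = \frac{7 + 2 \sqrt{3}}{-3 + 2 \sqrt{3}} \approx 22.547$
$\left(-21 - 19\right) V = \left(-21 - 19\right) \left(11 + \frac{20 \sqrt{3}}{3}\right) = - 40 \left(11 + \frac{20 \sqrt{3}}{3}\right) = -440 - \frac{800 \sqrt{3}}{3}$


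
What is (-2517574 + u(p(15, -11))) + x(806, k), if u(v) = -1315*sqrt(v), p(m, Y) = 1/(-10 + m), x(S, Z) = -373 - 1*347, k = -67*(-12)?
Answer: -2518294 - 263*sqrt(5) ≈ -2.5189e+6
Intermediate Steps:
k = 804
x(S, Z) = -720 (x(S, Z) = -373 - 347 = -720)
(-2517574 + u(p(15, -11))) + x(806, k) = (-2517574 - 1315/sqrt(-10 + 15)) - 720 = (-2517574 - 1315*sqrt(5)/5) - 720 = (-2517574 - 263*sqrt(5)) - 720 = -2518294 - 263*sqrt(5)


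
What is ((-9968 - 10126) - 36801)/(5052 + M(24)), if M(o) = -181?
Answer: -56895/4871 ≈ -11.680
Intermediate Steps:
((-9968 - 10126) - 36801)/(5052 + M(24)) = ((-9968 - 10126) - 36801)/(5052 - 181) = (-20094 - 36801)/4871 = -56895*1/4871 = -56895/4871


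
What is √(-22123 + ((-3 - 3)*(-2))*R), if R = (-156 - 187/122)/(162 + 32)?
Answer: 2*I*√193721763454/5917 ≈ 148.77*I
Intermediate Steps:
R = -19219/23668 (R = (-156 - 187*1/122)/194 = (-156 - 187/122)*(1/194) = -19219/122*1/194 = -19219/23668 ≈ -0.81203)
√(-22123 + ((-3 - 3)*(-2))*R) = √(-22123 + ((-3 - 3)*(-2))*(-19219/23668)) = √(-22123 - 6*(-2)*(-19219/23668)) = √(-22123 + 12*(-19219/23668)) = √(-22123 - 57657/5917) = √(-130959448/5917) = 2*I*√193721763454/5917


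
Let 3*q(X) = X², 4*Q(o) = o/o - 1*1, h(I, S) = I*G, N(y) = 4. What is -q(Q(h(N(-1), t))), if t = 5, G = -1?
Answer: 0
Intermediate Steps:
h(I, S) = -I (h(I, S) = I*(-1) = -I)
Q(o) = 0 (Q(o) = (o/o - 1*1)/4 = (1 - 1)/4 = (¼)*0 = 0)
q(X) = X²/3
-q(Q(h(N(-1), t))) = -0²/3 = -0/3 = -1*0 = 0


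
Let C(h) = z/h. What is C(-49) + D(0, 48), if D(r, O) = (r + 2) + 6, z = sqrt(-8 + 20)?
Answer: 8 - 2*sqrt(3)/49 ≈ 7.9293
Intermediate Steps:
z = 2*sqrt(3) (z = sqrt(12) = 2*sqrt(3) ≈ 3.4641)
D(r, O) = 8 + r (D(r, O) = (2 + r) + 6 = 8 + r)
C(h) = 2*sqrt(3)/h (C(h) = (2*sqrt(3))/h = 2*sqrt(3)/h)
C(-49) + D(0, 48) = 2*sqrt(3)/(-49) + (8 + 0) = 2*sqrt(3)*(-1/49) + 8 = -2*sqrt(3)/49 + 8 = 8 - 2*sqrt(3)/49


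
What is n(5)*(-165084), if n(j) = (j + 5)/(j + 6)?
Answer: -1650840/11 ≈ -1.5008e+5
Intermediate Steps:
n(j) = (5 + j)/(6 + j)
n(5)*(-165084) = ((5 + 5)/(6 + 5))*(-165084) = (10/11)*(-165084) = -1650840/11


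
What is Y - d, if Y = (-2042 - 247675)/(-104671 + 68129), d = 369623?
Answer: -13506513949/36542 ≈ -3.6962e+5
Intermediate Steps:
Y = 249717/36542 (Y = -249717/(-36542) = -249717*(-1/36542) = 249717/36542 ≈ 6.8337)
Y - d = 249717/36542 - 1*369623 = 249717/36542 - 369623 = -13506513949/36542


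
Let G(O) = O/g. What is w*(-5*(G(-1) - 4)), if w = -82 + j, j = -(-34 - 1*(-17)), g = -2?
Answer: -2275/2 ≈ -1137.5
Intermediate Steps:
G(O) = -O/2 (G(O) = O/(-2) = O*(-1/2) = -O/2)
j = 17 (j = -(-34 + 17) = -1*(-17) = 17)
w = -65 (w = -82 + 17 = -65)
w*(-5*(G(-1) - 4)) = -(-325)*(-1/2*(-1) - 4) = -(-325)*(1/2 - 4) = -(-325)*(-7)/2 = -65*35/2 = -2275/2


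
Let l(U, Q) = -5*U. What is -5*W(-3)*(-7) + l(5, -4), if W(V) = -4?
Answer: -165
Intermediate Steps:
-5*W(-3)*(-7) + l(5, -4) = -5*(-4)*(-7) - 5*5 = 20*(-7) - 25 = -140 - 25 = -165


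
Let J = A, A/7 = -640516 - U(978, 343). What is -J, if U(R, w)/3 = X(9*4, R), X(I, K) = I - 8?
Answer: 4484200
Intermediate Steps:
X(I, K) = -8 + I
U(R, w) = 84 (U(R, w) = 3*(-8 + 9*4) = 3*(-8 + 36) = 3*28 = 84)
A = -4484200 (A = 7*(-640516 - 1*84) = 7*(-640516 - 84) = 7*(-640600) = -4484200)
J = -4484200
-J = -1*(-4484200) = 4484200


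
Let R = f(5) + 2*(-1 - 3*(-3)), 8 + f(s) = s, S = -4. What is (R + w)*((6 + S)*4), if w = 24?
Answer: 296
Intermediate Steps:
f(s) = -8 + s
R = 13 (R = (-8 + 5) + 2*(-1 - 3*(-3)) = -3 + 2*(-1 + 9) = -3 + 2*8 = -3 + 16 = 13)
(R + w)*((6 + S)*4) = (13 + 24)*((6 - 4)*4) = 37*(2*4) = 37*8 = 296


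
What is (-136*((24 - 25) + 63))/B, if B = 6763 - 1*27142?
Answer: 8432/20379 ≈ 0.41376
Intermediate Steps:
B = -20379 (B = 6763 - 27142 = -20379)
(-136*((24 - 25) + 63))/B = -136*((24 - 25) + 63)/(-20379) = -136*(-1 + 63)*(-1/20379) = -136*62*(-1/20379) = -8432*(-1/20379) = 8432/20379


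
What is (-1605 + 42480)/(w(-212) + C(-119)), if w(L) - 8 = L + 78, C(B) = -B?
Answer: -40875/7 ≈ -5839.3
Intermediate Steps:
w(L) = 86 + L (w(L) = 8 + (L + 78) = 8 + (78 + L) = 86 + L)
(-1605 + 42480)/(w(-212) + C(-119)) = (-1605 + 42480)/((86 - 212) - 1*(-119)) = 40875/(-126 + 119) = 40875/(-7) = 40875*(-1/7) = -40875/7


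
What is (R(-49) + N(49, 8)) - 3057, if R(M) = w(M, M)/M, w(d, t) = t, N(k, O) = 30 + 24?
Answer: -3002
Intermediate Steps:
N(k, O) = 54
R(M) = 1 (R(M) = M/M = 1)
(R(-49) + N(49, 8)) - 3057 = (1 + 54) - 3057 = 55 - 3057 = -3002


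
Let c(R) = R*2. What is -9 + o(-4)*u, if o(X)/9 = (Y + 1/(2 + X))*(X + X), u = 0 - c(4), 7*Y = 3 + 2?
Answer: 801/7 ≈ 114.43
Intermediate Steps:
c(R) = 2*R
Y = 5/7 (Y = (3 + 2)/7 = (⅐)*5 = 5/7 ≈ 0.71429)
u = -8 (u = 0 - 2*4 = 0 - 1*8 = 0 - 8 = -8)
o(X) = 18*X*(5/7 + 1/(2 + X)) (o(X) = 9*((5/7 + 1/(2 + X))*(X + X)) = 9*((5/7 + 1/(2 + X))*(2*X)) = 9*(2*X*(5/7 + 1/(2 + X))) = 18*X*(5/7 + 1/(2 + X)))
-9 + o(-4)*u = -9 + ((18/7)*(-4)*(17 + 5*(-4))/(2 - 4))*(-8) = -9 + ((18/7)*(-4)*(17 - 20)/(-2))*(-8) = -9 + ((18/7)*(-4)*(-½)*(-3))*(-8) = -9 - 108/7*(-8) = -9 + 864/7 = 801/7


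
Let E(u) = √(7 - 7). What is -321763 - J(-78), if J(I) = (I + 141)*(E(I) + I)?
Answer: -316849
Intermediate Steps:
E(u) = 0 (E(u) = √0 = 0)
J(I) = I*(141 + I) (J(I) = (I + 141)*(0 + I) = (141 + I)*I = I*(141 + I))
-321763 - J(-78) = -321763 - (-78)*(141 - 78) = -321763 - (-78)*63 = -321763 - 1*(-4914) = -321763 + 4914 = -316849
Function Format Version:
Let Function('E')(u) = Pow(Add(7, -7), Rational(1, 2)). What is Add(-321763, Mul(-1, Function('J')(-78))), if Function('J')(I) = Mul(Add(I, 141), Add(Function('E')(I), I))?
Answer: -316849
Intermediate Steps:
Function('E')(u) = 0 (Function('E')(u) = Pow(0, Rational(1, 2)) = 0)
Function('J')(I) = Mul(I, Add(141, I)) (Function('J')(I) = Mul(Add(I, 141), Add(0, I)) = Mul(Add(141, I), I) = Mul(I, Add(141, I)))
Add(-321763, Mul(-1, Function('J')(-78))) = Add(-321763, Mul(-1, Mul(-78, Add(141, -78)))) = Add(-321763, Mul(-1, Mul(-78, 63))) = Add(-321763, Mul(-1, -4914)) = Add(-321763, 4914) = -316849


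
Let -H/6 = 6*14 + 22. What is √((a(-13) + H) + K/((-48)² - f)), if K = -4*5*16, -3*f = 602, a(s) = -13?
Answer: I*√31704049/221 ≈ 25.478*I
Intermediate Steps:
f = -602/3 (f = -⅓*602 = -602/3 ≈ -200.67)
K = -320 (K = -20*16 = -320)
H = -636 (H = -6*(6*14 + 22) = -6*(84 + 22) = -6*106 = -636)
√((a(-13) + H) + K/((-48)² - f)) = √((-13 - 636) - 320/((-48)² - 1*(-602/3))) = √(-649 - 320/(2304 + 602/3)) = √(-649 - 320/7514/3) = √(-649 - 320*3/7514) = √(-649 - 480/3757) = √(-2438773/3757) = I*√31704049/221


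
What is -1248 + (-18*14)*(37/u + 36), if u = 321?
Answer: -1107348/107 ≈ -10349.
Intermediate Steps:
-1248 + (-18*14)*(37/u + 36) = -1248 + (-18*14)*(37/321 + 36) = -1248 - 252*(37*(1/321) + 36) = -1248 - 252*(37/321 + 36) = -1248 - 252*11593/321 = -1248 - 973812/107 = -1107348/107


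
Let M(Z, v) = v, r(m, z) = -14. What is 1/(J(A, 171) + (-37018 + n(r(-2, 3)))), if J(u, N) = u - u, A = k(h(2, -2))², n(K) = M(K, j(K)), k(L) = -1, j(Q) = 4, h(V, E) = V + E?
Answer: -1/37014 ≈ -2.7017e-5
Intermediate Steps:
h(V, E) = E + V
n(K) = 4
A = 1 (A = (-1)² = 1)
J(u, N) = 0
1/(J(A, 171) + (-37018 + n(r(-2, 3)))) = 1/(0 + (-37018 + 4)) = 1/(0 - 37014) = 1/(-37014) = -1/37014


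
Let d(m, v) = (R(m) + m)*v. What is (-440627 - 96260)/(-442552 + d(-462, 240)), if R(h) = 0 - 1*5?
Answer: 41299/42664 ≈ 0.96801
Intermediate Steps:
R(h) = -5 (R(h) = 0 - 5 = -5)
d(m, v) = v*(-5 + m) (d(m, v) = (-5 + m)*v = v*(-5 + m))
(-440627 - 96260)/(-442552 + d(-462, 240)) = (-440627 - 96260)/(-442552 + 240*(-5 - 462)) = -536887/(-442552 + 240*(-467)) = -536887/(-442552 - 112080) = -536887/(-554632) = -536887*(-1/554632) = 41299/42664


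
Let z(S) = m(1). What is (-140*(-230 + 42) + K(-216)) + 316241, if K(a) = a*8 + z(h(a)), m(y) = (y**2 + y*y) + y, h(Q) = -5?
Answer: 340836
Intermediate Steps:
m(y) = y + 2*y**2 (m(y) = (y**2 + y**2) + y = 2*y**2 + y = y + 2*y**2)
z(S) = 3 (z(S) = 1*(1 + 2*1) = 1*(1 + 2) = 1*3 = 3)
K(a) = 3 + 8*a (K(a) = a*8 + 3 = 8*a + 3 = 3 + 8*a)
(-140*(-230 + 42) + K(-216)) + 316241 = (-140*(-230 + 42) + (3 + 8*(-216))) + 316241 = (-140*(-188) + (3 - 1728)) + 316241 = (26320 - 1725) + 316241 = 24595 + 316241 = 340836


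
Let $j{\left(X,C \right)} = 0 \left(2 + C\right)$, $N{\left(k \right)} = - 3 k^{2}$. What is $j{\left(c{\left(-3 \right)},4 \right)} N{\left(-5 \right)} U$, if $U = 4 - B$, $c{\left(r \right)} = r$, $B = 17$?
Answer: $0$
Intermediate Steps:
$U = -13$ ($U = 4 - 17 = -13$)
$j{\left(X,C \right)} = 0$
$j{\left(c{\left(-3 \right)},4 \right)} N{\left(-5 \right)} U = 0 \left(- 3 \left(-5\right)^{2}\right) \left(-13\right) = 0 \left(\left(-3\right) 25\right) \left(-13\right) = 0 \left(-75\right) \left(-13\right) = 0 \left(-13\right) = 0$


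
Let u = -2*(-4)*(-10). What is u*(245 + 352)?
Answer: -47760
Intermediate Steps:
u = -80 (u = 8*(-10) = -80)
u*(245 + 352) = -80*(245 + 352) = -80*597 = -47760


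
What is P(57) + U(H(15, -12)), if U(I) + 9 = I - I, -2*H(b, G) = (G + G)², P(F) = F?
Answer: 48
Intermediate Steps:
H(b, G) = -2*G² (H(b, G) = -(G + G)²/2 = -4*G²/2 = -2*G²)
U(I) = -9 (U(I) = -9 + (I - I) = -9 + 0 = -9)
P(57) + U(H(15, -12)) = 57 - 9 = 48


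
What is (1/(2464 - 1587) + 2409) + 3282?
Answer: 4991008/877 ≈ 5691.0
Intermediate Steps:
(1/(2464 - 1587) + 2409) + 3282 = (1/877 + 2409) + 3282 = 2112694/877 + 3282 = 4991008/877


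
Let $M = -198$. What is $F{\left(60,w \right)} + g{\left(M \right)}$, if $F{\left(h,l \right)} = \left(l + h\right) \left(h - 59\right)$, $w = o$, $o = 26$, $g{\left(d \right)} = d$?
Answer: $-112$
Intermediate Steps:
$w = 26$
$F{\left(h,l \right)} = \left(-59 + h\right) \left(h + l\right)$ ($F{\left(h,l \right)} = \left(h + l\right) \left(-59 + h\right) = \left(-59 + h\right) \left(h + l\right)$)
$F{\left(60,w \right)} + g{\left(M \right)} = \left(60^{2} - 3540 - 1534 + 60 \cdot 26\right) - 198 = \left(3600 - 3540 - 1534 + 1560\right) - 198 = 86 - 198 = -112$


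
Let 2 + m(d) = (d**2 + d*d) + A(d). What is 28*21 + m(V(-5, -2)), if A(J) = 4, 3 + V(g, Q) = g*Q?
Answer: 688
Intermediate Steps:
V(g, Q) = -3 + Q*g (V(g, Q) = -3 + g*Q = -3 + Q*g)
m(d) = 2 + 2*d**2 (m(d) = -2 + ((d**2 + d*d) + 4) = -2 + ((d**2 + d**2) + 4) = -2 + (2*d**2 + 4) = -2 + (4 + 2*d**2) = 2 + 2*d**2)
28*21 + m(V(-5, -2)) = 28*21 + (2 + 2*(-3 - 2*(-5))**2) = 588 + (2 + 2*(-3 + 10)**2) = 588 + (2 + 2*7**2) = 588 + (2 + 2*49) = 588 + (2 + 98) = 588 + 100 = 688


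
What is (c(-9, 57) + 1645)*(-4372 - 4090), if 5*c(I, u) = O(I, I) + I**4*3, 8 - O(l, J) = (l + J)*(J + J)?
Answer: -233483504/5 ≈ -4.6697e+7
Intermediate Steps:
O(l, J) = 8 - 2*J*(J + l) (O(l, J) = 8 - (l + J)*(J + J) = 8 - (J + l)*2*J = 8 - 2*J*(J + l))
c(I, u) = 8/5 - 4*I**2/5 + 3*I**4/5 (c(I, u) = ((8 - 2*I**2 - 2*I*I) + I**4*3)/5 = ((8 - 2*I**2 - 2*I**2) + 3*I**4)/5 = ((8 - 4*I**2) + 3*I**4)/5 = (8 - 4*I**2 + 3*I**4)/5 = 8/5 - 4*I**2/5 + 3*I**4/5)
(c(-9, 57) + 1645)*(-4372 - 4090) = ((8/5 - 4/5*(-9)**2 + (3/5)*(-9)**4) + 1645)*(-4372 - 4090) = ((8/5 - 4/5*81 + (3/5)*6561) + 1645)*(-8462) = ((8/5 - 324/5 + 19683/5) + 1645)*(-8462) = (19367/5 + 1645)*(-8462) = (27592/5)*(-8462) = -233483504/5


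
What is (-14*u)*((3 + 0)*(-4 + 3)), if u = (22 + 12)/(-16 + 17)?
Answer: 1428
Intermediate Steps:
u = 34 (u = 34/1 = 34*1 = 34)
(-14*u)*((3 + 0)*(-4 + 3)) = (-14*34)*((3 + 0)*(-4 + 3)) = -1428*(-1) = -476*(-3) = 1428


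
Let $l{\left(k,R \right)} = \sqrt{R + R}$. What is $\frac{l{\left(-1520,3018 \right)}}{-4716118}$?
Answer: $- \frac{\sqrt{1509}}{2358059} \approx -1.6474 \cdot 10^{-5}$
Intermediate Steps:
$l{\left(k,R \right)} = \sqrt{2} \sqrt{R}$ ($l{\left(k,R \right)} = \sqrt{2 R} = \sqrt{2} \sqrt{R}$)
$\frac{l{\left(-1520,3018 \right)}}{-4716118} = \frac{\sqrt{2} \sqrt{3018}}{-4716118} = 2 \sqrt{1509} \left(- \frac{1}{4716118}\right) = - \frac{\sqrt{1509}}{2358059}$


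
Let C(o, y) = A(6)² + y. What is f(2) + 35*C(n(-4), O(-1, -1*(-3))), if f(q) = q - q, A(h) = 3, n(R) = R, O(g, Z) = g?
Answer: 280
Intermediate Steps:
f(q) = 0
C(o, y) = 9 + y (C(o, y) = 3² + y = 9 + y)
f(2) + 35*C(n(-4), O(-1, -1*(-3))) = 0 + 35*(9 - 1) = 0 + 35*8 = 0 + 280 = 280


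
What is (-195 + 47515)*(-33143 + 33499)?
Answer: 16845920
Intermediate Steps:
(-195 + 47515)*(-33143 + 33499) = 47320*356 = 16845920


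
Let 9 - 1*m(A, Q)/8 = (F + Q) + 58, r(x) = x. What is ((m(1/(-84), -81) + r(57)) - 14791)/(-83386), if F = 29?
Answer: 7355/41693 ≈ 0.17641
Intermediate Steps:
m(A, Q) = -624 - 8*Q (m(A, Q) = 72 - 8*((29 + Q) + 58) = 72 - 8*(87 + Q) = 72 + (-696 - 8*Q) = -624 - 8*Q)
((m(1/(-84), -81) + r(57)) - 14791)/(-83386) = (((-624 - 8*(-81)) + 57) - 14791)/(-83386) = (((-624 + 648) + 57) - 14791)*(-1/83386) = ((24 + 57) - 14791)*(-1/83386) = (81 - 14791)*(-1/83386) = -14710*(-1/83386) = 7355/41693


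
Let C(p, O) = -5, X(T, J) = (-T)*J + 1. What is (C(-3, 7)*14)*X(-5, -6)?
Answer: 2030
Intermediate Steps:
X(T, J) = 1 - J*T (X(T, J) = -J*T + 1 = 1 - J*T)
(C(-3, 7)*14)*X(-5, -6) = (-5*14)*(1 - 1*(-6)*(-5)) = -70*(1 - 30) = -70*(-29) = 2030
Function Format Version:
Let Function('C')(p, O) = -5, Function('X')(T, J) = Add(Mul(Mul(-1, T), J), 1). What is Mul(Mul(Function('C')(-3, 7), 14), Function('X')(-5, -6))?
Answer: 2030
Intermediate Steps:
Function('X')(T, J) = Add(1, Mul(-1, J, T)) (Function('X')(T, J) = Add(Mul(-1, J, T), 1) = Add(1, Mul(-1, J, T)))
Mul(Mul(Function('C')(-3, 7), 14), Function('X')(-5, -6)) = Mul(Mul(-5, 14), Add(1, Mul(-1, -6, -5))) = Mul(-70, Add(1, -30)) = Mul(-70, -29) = 2030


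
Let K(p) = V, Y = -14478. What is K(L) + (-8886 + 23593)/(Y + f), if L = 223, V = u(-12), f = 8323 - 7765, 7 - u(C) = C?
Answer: 249773/13920 ≈ 17.943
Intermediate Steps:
u(C) = 7 - C
f = 558
V = 19 (V = 7 - 1*(-12) = 7 + 12 = 19)
K(p) = 19
K(L) + (-8886 + 23593)/(Y + f) = 19 + (-8886 + 23593)/(-14478 + 558) = 19 + 14707/(-13920) = 19 + 14707*(-1/13920) = 19 - 14707/13920 = 249773/13920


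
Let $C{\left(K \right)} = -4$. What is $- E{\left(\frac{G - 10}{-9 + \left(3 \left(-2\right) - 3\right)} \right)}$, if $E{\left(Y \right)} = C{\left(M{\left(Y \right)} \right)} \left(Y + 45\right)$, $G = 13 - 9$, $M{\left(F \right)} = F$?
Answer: $\frac{544}{3} \approx 181.33$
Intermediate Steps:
$G = 4$ ($G = 13 - 9 = 4$)
$E{\left(Y \right)} = -180 - 4 Y$ ($E{\left(Y \right)} = - 4 \left(Y + 45\right) = - 4 \left(45 + Y\right) = -180 - 4 Y$)
$- E{\left(\frac{G - 10}{-9 + \left(3 \left(-2\right) - 3\right)} \right)} = - (-180 - 4 \frac{4 - 10}{-9 + \left(3 \left(-2\right) - 3\right)}) = - (-180 - 4 \left(- \frac{6}{-9 - 9}\right)) = - (-180 - 4 \left(- \frac{6}{-18}\right)) = - (-180 - 4 \left(\left(-6\right) \left(- \frac{1}{18}\right)\right)) = - (-180 - \frac{4}{3}) = \left(-1\right) \left(- \frac{544}{3}\right) = \frac{544}{3}$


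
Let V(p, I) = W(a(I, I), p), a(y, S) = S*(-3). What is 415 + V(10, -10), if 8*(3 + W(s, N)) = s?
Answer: 1663/4 ≈ 415.75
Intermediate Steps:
a(y, S) = -3*S
W(s, N) = -3 + s/8
V(p, I) = -3 - 3*I/8 (V(p, I) = -3 + (-3*I)/8 = -3 - 3*I/8)
415 + V(10, -10) = 415 + (-3 - 3/8*(-10)) = 415 + (-3 + 15/4) = 415 + 3/4 = 1663/4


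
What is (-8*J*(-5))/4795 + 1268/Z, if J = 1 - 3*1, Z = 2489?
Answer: 1176188/2386951 ≈ 0.49276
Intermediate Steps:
J = -2 (J = 1 - 3 = -2)
(-8*J*(-5))/4795 + 1268/Z = (-8*(-2)*(-5))/4795 + 1268/2489 = (16*(-5))*(1/4795) + 1268*(1/2489) = -80*1/4795 + 1268/2489 = -16/959 + 1268/2489 = 1176188/2386951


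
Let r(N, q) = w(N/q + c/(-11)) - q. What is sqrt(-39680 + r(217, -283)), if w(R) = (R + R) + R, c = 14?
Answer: 2*I*sqrt(95461629901)/3113 ≈ 198.5*I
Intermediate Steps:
w(R) = 3*R (w(R) = 2*R + R = 3*R)
r(N, q) = -42/11 - q + 3*N/q (r(N, q) = 3*(N/q + 14/(-11)) - q = 3*(N/q + 14*(-1/11)) - q = 3*(N/q - 14/11) - q = 3*(-14/11 + N/q) - q = (-42/11 + 3*N/q) - q = -42/11 - q + 3*N/q)
sqrt(-39680 + r(217, -283)) = sqrt(-39680 + (-42/11 - 1*(-283) + 3*217/(-283))) = sqrt(-39680 + (-42/11 + 283 + 3*217*(-1/283))) = sqrt(-39680 + (-42/11 + 283 - 651/283)) = sqrt(-39680 + 861932/3113) = sqrt(-122661908/3113) = 2*I*sqrt(95461629901)/3113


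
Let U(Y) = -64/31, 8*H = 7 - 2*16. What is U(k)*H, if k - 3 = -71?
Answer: 200/31 ≈ 6.4516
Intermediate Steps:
k = -68 (k = 3 - 71 = -68)
H = -25/8 (H = (7 - 2*16)/8 = (7 - 32)/8 = (1/8)*(-25) = -25/8 ≈ -3.1250)
U(Y) = -64/31 (U(Y) = -64*1/31 = -64/31)
U(k)*H = -64/31*(-25/8) = 200/31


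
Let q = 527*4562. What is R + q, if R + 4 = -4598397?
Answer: -2194227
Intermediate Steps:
R = -4598401 (R = -4 - 4598397 = -4598401)
q = 2404174
R + q = -4598401 + 2404174 = -2194227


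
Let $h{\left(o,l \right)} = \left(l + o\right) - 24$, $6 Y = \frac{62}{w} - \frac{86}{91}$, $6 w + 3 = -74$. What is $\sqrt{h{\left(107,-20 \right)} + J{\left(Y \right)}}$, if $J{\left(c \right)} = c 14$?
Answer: $\frac{\sqrt{9114105}}{429} \approx 7.0372$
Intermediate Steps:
$w = - \frac{77}{6}$ ($w = - \frac{1}{2} + \frac{1}{6} \left(-74\right) = - \frac{1}{2} - \frac{37}{3} = - \frac{77}{6} \approx -12.833$)
$Y = - \frac{413}{429}$ ($Y = \frac{\frac{62}{- \frac{77}{6}} - \frac{86}{91}}{6} = \frac{62 \left(- \frac{6}{77}\right) - \frac{86}{91}}{6} = \frac{- \frac{372}{77} - \frac{86}{91}}{6} = \frac{1}{6} \left(- \frac{826}{143}\right) = - \frac{413}{429} \approx -0.9627$)
$J{\left(c \right)} = 14 c$
$h{\left(o,l \right)} = -24 + l + o$
$\sqrt{h{\left(107,-20 \right)} + J{\left(Y \right)}} = \sqrt{\left(-24 - 20 + 107\right) + 14 \left(- \frac{413}{429}\right)} = \sqrt{63 - \frac{5782}{429}} = \sqrt{\frac{21245}{429}} = \frac{\sqrt{9114105}}{429}$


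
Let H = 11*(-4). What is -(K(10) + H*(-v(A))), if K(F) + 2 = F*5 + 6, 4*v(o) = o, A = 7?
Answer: -131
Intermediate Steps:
v(o) = o/4
K(F) = 4 + 5*F (K(F) = -2 + (F*5 + 6) = -2 + (5*F + 6) = -2 + (6 + 5*F) = 4 + 5*F)
H = -44
-(K(10) + H*(-v(A))) = -((4 + 5*10) - (-44)*(¼)*7) = -((4 + 50) - (-44)*7/4) = -(54 - 44*(-7/4)) = -(54 + 77) = -1*131 = -131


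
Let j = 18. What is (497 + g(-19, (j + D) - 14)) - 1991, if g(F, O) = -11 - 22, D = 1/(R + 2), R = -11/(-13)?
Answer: -1527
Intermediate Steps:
R = 11/13 (R = -11*(-1/13) = 11/13 ≈ 0.84615)
D = 13/37 (D = 1/(11/13 + 2) = 1/(37/13) = 13/37 ≈ 0.35135)
g(F, O) = -33
(497 + g(-19, (j + D) - 14)) - 1991 = (497 - 33) - 1991 = 464 - 1991 = -1527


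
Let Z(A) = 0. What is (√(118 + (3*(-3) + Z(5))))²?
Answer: 109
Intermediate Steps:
(√(118 + (3*(-3) + Z(5))))² = (√(118 + (3*(-3) + 0)))² = (√(118 + (-9 + 0)))² = (√(118 - 9))² = (√109)² = 109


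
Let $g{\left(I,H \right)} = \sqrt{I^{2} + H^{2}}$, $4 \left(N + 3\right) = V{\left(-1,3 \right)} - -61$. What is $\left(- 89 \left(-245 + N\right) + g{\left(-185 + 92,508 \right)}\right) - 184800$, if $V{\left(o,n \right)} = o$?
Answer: $-164063 + \sqrt{266713} \approx -1.6355 \cdot 10^{5}$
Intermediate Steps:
$N = 12$ ($N = -3 + \frac{-1 - -61}{4} = -3 + \frac{-1 + 61}{4} = -3 + \frac{1}{4} \cdot 60 = -3 + 15 = 12$)
$g{\left(I,H \right)} = \sqrt{H^{2} + I^{2}}$
$\left(- 89 \left(-245 + N\right) + g{\left(-185 + 92,508 \right)}\right) - 184800 = \left(- 89 \left(-245 + 12\right) + \sqrt{508^{2} + \left(-185 + 92\right)^{2}}\right) - 184800 = \left(\left(-89\right) \left(-233\right) + \sqrt{258064 + \left(-93\right)^{2}}\right) - 184800 = \left(20737 + \sqrt{258064 + 8649}\right) - 184800 = \left(20737 + \sqrt{266713}\right) - 184800 = -164063 + \sqrt{266713}$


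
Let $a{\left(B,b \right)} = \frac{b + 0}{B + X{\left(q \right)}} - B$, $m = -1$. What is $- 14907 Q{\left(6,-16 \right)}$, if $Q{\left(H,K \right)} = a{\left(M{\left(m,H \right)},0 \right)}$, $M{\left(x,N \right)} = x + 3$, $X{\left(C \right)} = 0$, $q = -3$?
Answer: $29814$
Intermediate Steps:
$M{\left(x,N \right)} = 3 + x$
$a{\left(B,b \right)} = - B + \frac{b}{B}$ ($a{\left(B,b \right)} = \frac{b + 0}{B + 0} - B = \frac{b}{B} - B = - B + \frac{b}{B}$)
$Q{\left(H,K \right)} = -2$ ($Q{\left(H,K \right)} = - (3 - 1) + \frac{0}{3 - 1} = \left(-1\right) 2 + \frac{0}{2} = -2 + 0 \cdot \frac{1}{2} = -2 + 0 = -2$)
$- 14907 Q{\left(6,-16 \right)} = \left(-14907\right) \left(-2\right) = 29814$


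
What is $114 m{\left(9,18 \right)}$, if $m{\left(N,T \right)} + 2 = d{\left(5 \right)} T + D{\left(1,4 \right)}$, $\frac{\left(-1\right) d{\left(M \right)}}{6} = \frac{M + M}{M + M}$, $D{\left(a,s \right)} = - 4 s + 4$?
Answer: $-13908$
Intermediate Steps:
$D{\left(a,s \right)} = 4 - 4 s$
$d{\left(M \right)} = -6$ ($d{\left(M \right)} = - 6 \frac{M + M}{M + M} = - 6 \frac{2 M}{2 M} = - 6 \cdot 2 M \frac{1}{2 M} = \left(-6\right) 1 = -6$)
$m{\left(N,T \right)} = -14 - 6 T$ ($m{\left(N,T \right)} = -2 - \left(12 + 6 T\right) = -14 - 6 T$)
$114 m{\left(9,18 \right)} = 114 \left(-14 - 108\right) = 114 \left(-122\right) = -13908$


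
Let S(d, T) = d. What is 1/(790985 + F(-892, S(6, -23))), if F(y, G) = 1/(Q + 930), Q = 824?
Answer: 1754/1387387691 ≈ 1.2642e-6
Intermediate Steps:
F(y, G) = 1/1754 (F(y, G) = 1/(824 + 930) = 1/1754)
1/(790985 + F(-892, S(6, -23))) = 1/(790985 + 1/1754) = 1/(1387387691/1754) = 1754/1387387691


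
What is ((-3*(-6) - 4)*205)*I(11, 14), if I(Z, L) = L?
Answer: 40180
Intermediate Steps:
((-3*(-6) - 4)*205)*I(11, 14) = ((-3*(-6) - 4)*205)*14 = ((18 - 4)*205)*14 = (14*205)*14 = 2870*14 = 40180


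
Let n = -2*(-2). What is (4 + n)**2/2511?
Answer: 64/2511 ≈ 0.025488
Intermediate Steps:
n = 4
(4 + n)**2/2511 = (4 + 4)**2/2511 = 8**2*(1/2511) = 64*(1/2511) = 64/2511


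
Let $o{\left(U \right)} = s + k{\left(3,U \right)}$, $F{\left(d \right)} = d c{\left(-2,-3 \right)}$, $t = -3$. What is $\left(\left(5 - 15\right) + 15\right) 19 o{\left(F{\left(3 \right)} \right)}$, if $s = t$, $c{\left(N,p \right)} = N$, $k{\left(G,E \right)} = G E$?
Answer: $-1995$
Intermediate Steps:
$k{\left(G,E \right)} = E G$
$s = -3$
$F{\left(d \right)} = - 2 d$ ($F{\left(d \right)} = d \left(-2\right) = - 2 d$)
$o{\left(U \right)} = -3 + 3 U$ ($o{\left(U \right)} = -3 + U 3 = -3 + 3 U$)
$\left(\left(5 - 15\right) + 15\right) 19 o{\left(F{\left(3 \right)} \right)} = \left(\left(5 - 15\right) + 15\right) 19 \left(-3 + 3 \left(\left(-2\right) 3\right)\right) = \left(-10 + 15\right) 19 \left(-3 + 3 \left(-6\right)\right) = 5 \cdot 19 \left(-3 - 18\right) = 95 \left(-21\right) = -1995$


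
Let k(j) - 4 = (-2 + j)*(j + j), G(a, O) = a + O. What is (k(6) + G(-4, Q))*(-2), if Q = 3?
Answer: -102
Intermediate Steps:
G(a, O) = O + a
k(j) = 4 + 2*j*(-2 + j) (k(j) = 4 + (-2 + j)*(j + j) = 4 + (-2 + j)*(2*j) = 4 + 2*j*(-2 + j))
(k(6) + G(-4, Q))*(-2) = ((4 - 4*6 + 2*6²) + (3 - 4))*(-2) = ((4 - 24 + 2*36) - 1)*(-2) = ((4 - 24 + 72) - 1)*(-2) = (52 - 1)*(-2) = 51*(-2) = -102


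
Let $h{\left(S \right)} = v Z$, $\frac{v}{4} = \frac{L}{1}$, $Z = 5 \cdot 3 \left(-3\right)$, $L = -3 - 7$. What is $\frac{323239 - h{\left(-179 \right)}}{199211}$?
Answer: $\frac{321439}{199211} \approx 1.6136$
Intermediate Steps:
$L = -10$
$Z = -45$ ($Z = 15 \left(-3\right) = -45$)
$v = -40$ ($v = 4 \left(- \frac{10}{1}\right) = 4 \left(\left(-10\right) 1\right) = 4 \left(-10\right) = -40$)
$h{\left(S \right)} = 1800$ ($h{\left(S \right)} = \left(-40\right) \left(-45\right) = 1800$)
$\frac{323239 - h{\left(-179 \right)}}{199211} = \frac{323239 - 1800}{199211} = \left(323239 - 1800\right) \frac{1}{199211} = 321439 \cdot \frac{1}{199211} = \frac{321439}{199211}$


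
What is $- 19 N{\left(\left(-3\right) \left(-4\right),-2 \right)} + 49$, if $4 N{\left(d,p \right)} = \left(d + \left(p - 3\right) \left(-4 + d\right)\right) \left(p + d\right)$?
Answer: $1379$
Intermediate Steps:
$N{\left(d,p \right)} = \frac{\left(d + p\right) \left(d + \left(-4 + d\right) \left(-3 + p\right)\right)}{4}$ ($N{\left(d,p \right)} = \frac{\left(d + \left(p - 3\right) \left(-4 + d\right)\right) \left(p + d\right)}{4} = \frac{\left(d + \left(-3 + p\right) \left(-4 + d\right)\right) \left(d + p\right)}{4} = \frac{\left(d + \left(-4 + d\right) \left(-3 + p\right)\right) \left(d + p\right)}{4} = \frac{\left(d + p\right) \left(d + \left(-4 + d\right) \left(-3 + p\right)\right)}{4}$)
$- 19 N{\left(\left(-3\right) \left(-4\right),-2 \right)} + 49 = - 19 \left(- \left(-2\right)^{2} + 3 \left(\left(-3\right) \left(-4\right)\right) + 3 \left(-2\right) - \frac{\left(\left(-3\right) \left(-4\right)\right)^{2}}{2} - \frac{3}{2} \left(\left(-3\right) \left(-4\right)\right) \left(-2\right) + \frac{\left(-3\right) \left(-4\right) \left(-2\right)^{2}}{4} + \frac{1}{4} \left(-2\right) \left(\left(-3\right) \left(-4\right)\right)^{2}\right) + 49 = - 19 \left(\left(-1\right) 4 + 3 \cdot 12 - 6 - \frac{12^{2}}{2} - 18 \left(-2\right) + \frac{1}{4} \cdot 12 \cdot 4 + \frac{1}{4} \left(-2\right) 12^{2}\right) + 49 = - 19 \left(-4 + 36 - 6 - 72 + 36 + 12 + \frac{1}{4} \left(-2\right) 144\right) + 49 = - 19 \left(-4 + 36 - 6 - 72 + 36 + 12 - 72\right) + 49 = \left(-19\right) \left(-70\right) + 49 = 1330 + 49 = 1379$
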